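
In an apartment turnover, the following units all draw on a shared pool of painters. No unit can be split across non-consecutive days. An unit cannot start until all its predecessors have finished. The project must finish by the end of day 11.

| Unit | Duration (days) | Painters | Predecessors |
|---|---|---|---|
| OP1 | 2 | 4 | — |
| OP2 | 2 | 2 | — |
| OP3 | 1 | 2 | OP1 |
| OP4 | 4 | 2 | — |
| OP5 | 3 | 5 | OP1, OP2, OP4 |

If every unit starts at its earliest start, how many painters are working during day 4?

2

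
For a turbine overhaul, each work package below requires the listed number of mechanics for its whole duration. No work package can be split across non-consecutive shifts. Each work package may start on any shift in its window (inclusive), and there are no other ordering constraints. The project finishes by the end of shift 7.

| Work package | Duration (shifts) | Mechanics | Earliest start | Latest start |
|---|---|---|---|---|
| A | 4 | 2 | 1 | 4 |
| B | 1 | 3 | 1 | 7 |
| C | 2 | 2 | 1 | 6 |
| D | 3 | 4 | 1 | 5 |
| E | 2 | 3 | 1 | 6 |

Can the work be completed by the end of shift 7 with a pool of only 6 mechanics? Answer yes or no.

Schedule A@1, B@1, C@4, D@5, E@2: s1:5  s2:5  s3:5  s4:4  s5:6  s6:4  s7:4 — peak 6 ≤ 6.

yes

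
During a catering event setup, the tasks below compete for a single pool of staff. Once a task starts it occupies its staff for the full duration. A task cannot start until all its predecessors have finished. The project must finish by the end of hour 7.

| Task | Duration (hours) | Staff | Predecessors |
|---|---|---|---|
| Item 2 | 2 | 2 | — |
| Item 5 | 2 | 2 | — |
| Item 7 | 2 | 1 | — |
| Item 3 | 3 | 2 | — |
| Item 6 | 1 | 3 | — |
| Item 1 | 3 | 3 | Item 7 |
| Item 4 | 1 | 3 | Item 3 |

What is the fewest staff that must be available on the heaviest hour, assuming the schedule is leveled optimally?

5

Early-start (Item 2@1, Item 5@1, Item 7@1, Item 3@1, Item 6@1, Item 1@3, Item 4@4) gives peak 10: h1:10  h2:7  h3:5  h4:6  h5:3  h6:0  h7:0.
Shift Item 3→3, Item 6→3, Item 1→4, Item 4→7.
Schedule Item 2@1, Item 5@1, Item 7@1, Item 3@3, Item 6@3, Item 1@4, Item 4@7: h1:5  h2:5  h3:5  h4:5  h5:5  h6:3  h7:3 — peak 5.
Total staffer-hours = 31 over 7 hours ⇒ peak ≥ ⌈31/7⌉ = 5, so 5 is optimal.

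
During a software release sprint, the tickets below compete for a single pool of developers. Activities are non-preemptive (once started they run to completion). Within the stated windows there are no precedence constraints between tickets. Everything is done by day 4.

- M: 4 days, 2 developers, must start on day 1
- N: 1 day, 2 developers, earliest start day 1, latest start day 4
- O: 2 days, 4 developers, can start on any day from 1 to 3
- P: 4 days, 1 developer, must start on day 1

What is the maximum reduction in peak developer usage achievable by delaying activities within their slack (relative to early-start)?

Early-start peak: d1:9  d2:7  d3:3  d4:3 ⇒ 9.
Leveled (M@1, N@1, O@2, P@1): d1:5  d2:7  d3:7  d4:3 ⇒ 7.
Reduction 9 − 7 = 2.

2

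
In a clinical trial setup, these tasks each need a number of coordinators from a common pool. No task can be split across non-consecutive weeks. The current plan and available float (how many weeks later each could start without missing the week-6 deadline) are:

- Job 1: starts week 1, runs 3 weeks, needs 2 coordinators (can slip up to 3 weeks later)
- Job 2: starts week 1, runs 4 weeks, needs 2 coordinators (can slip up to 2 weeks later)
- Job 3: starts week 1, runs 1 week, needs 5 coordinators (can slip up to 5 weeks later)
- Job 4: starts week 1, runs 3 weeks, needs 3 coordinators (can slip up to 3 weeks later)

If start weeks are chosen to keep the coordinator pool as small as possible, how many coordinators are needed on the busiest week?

7

Early-start (Job 1@1, Job 2@1, Job 3@1, Job 4@1) gives peak 12: w1:12  w2:7  w3:7  w4:2  w5:0  w6:0.
Shift Job 3→4.
Schedule Job 1@1, Job 2@1, Job 3@4, Job 4@1: w1:7  w2:7  w3:7  w4:7  w5:0  w6:0 — peak 7.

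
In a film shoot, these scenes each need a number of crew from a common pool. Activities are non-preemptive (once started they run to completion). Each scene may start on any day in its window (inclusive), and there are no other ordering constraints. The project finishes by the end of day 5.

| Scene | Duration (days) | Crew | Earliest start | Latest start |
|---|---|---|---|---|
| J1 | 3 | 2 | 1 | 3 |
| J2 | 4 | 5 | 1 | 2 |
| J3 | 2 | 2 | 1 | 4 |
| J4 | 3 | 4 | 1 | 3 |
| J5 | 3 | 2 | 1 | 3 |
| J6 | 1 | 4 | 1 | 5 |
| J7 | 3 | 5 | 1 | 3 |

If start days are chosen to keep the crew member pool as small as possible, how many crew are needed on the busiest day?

Early-start (J1@1, J2@1, J3@1, J4@1, J5@1, J6@1, J7@1) gives peak 24: d1:24  d2:20  d3:18  d4:5  d5:0.
Shift J6→4, J7→3.
Schedule J1@1, J2@1, J3@1, J4@1, J5@1, J6@4, J7@3: d1:15  d2:15  d3:18  d4:14  d5:5 — peak 18.

18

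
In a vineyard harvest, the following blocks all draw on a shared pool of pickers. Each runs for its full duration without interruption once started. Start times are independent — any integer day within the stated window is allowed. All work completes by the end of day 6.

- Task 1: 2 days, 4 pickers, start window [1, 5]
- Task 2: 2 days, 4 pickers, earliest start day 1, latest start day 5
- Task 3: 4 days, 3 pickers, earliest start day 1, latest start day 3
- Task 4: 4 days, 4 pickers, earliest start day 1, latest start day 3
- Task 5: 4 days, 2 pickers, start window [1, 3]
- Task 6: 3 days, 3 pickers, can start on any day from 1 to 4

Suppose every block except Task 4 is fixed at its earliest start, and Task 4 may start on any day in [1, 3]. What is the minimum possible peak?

16

Task 4@1: d1:20  d2:20  d3:12  d4:9  d5:0  d6:0 → peak 20
Task 4@2: d1:16  d2:20  d3:12  d4:9  d5:4  d6:0 → peak 20
Task 4@3: d1:16  d2:16  d3:12  d4:9  d5:4  d6:4 → peak 16
Best is Task 4@3, peak 16.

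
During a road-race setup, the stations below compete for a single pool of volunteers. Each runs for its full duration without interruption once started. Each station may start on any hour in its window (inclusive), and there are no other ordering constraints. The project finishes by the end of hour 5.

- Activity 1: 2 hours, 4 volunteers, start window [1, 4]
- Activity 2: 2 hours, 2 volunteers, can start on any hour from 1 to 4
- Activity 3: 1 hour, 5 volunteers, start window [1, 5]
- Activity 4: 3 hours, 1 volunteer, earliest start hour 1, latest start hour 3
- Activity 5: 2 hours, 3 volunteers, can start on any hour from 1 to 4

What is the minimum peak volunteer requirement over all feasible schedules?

Early-start (Activity 1@1, Activity 2@1, Activity 3@1, Activity 4@1, Activity 5@1) gives peak 15: h1:15  h2:10  h3:1  h4:0  h5:0.
Shift Activity 3→3, Activity 4→3, Activity 5→4.
Schedule Activity 1@1, Activity 2@1, Activity 3@3, Activity 4@3, Activity 5@4: h1:6  h2:6  h3:6  h4:4  h5:4 — peak 6.
Total volunteer-hours = 26 over 5 hours ⇒ peak ≥ ⌈26/5⌉ = 6, so 6 is optimal.

6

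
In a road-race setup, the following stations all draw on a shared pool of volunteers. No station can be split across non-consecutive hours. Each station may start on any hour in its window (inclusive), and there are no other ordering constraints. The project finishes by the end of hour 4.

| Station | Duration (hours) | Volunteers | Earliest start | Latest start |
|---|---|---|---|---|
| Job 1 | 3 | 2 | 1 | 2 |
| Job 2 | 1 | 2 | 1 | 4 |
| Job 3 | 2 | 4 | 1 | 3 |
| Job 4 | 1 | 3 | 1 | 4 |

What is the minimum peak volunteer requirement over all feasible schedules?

6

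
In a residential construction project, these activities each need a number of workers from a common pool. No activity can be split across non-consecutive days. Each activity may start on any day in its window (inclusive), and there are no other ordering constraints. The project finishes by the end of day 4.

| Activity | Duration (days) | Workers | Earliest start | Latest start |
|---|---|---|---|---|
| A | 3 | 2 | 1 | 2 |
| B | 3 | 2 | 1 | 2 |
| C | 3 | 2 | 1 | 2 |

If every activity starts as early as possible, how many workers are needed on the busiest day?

Early-start schedule: A@1, B@1, C@1.
Load per day: day 1: 6, day 2: 6, day 3: 6, day 4: 0.
Peak is 6.

6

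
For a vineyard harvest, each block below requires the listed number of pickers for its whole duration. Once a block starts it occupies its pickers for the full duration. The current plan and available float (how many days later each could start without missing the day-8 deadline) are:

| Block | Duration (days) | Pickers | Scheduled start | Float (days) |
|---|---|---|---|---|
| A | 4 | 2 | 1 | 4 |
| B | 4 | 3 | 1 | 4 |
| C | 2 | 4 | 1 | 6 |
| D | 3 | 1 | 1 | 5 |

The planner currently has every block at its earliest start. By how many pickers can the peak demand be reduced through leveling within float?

5

Early-start peak: d1:10  d2:10  d3:6  d4:5  d5:0  d6:0  d7:0  d8:0 ⇒ 10.
Leveled (A@1, B@1, C@5, D@5): d1:5  d2:5  d3:5  d4:5  d5:5  d6:5  d7:1  d8:0 ⇒ 5.
Reduction 10 − 5 = 5.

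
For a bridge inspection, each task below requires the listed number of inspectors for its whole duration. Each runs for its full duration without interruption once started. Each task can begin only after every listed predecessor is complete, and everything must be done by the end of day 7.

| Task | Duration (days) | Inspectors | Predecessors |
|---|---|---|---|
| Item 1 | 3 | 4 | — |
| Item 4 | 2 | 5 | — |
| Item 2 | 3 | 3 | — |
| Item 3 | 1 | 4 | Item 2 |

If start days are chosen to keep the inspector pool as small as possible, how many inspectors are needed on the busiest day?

Early-start (Item 1@1, Item 4@1, Item 2@1, Item 3@4) gives peak 12: d1:12  d2:12  d3:7  d4:4  d5:0  d6:0  d7:0.
Shift Item 4→4, Item 3→6.
Schedule Item 1@1, Item 4@4, Item 2@1, Item 3@6: d1:7  d2:7  d3:7  d4:5  d5:5  d6:4  d7:0 — peak 7.

7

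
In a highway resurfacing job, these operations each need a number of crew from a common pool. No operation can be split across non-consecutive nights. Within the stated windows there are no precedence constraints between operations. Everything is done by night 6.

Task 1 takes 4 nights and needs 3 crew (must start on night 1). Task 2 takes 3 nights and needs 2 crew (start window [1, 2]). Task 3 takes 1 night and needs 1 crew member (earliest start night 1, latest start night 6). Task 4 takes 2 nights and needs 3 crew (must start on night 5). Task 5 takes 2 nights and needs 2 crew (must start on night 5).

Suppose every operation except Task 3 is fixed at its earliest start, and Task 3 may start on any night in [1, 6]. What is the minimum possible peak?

Task 3@1: n1:6  n2:5  n3:5  n4:3  n5:5  n6:5 → peak 6
Task 3@2: n1:5  n2:6  n3:5  n4:3  n5:5  n6:5 → peak 6
Task 3@3: n1:5  n2:5  n3:6  n4:3  n5:5  n6:5 → peak 6
Task 3@4: n1:5  n2:5  n3:5  n4:4  n5:5  n6:5 → peak 5
Task 3@5: n1:5  n2:5  n3:5  n4:3  n5:6  n6:5 → peak 6
Task 3@6: n1:5  n2:5  n3:5  n4:3  n5:5  n6:6 → peak 6
Best is Task 3@4, peak 5.

5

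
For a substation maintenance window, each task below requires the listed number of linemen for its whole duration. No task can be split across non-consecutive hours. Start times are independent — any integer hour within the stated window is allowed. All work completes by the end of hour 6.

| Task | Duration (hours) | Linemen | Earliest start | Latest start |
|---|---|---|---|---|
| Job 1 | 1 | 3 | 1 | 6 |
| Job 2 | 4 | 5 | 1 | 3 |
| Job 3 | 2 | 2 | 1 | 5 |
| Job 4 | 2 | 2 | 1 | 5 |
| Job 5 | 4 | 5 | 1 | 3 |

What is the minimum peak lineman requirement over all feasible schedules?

10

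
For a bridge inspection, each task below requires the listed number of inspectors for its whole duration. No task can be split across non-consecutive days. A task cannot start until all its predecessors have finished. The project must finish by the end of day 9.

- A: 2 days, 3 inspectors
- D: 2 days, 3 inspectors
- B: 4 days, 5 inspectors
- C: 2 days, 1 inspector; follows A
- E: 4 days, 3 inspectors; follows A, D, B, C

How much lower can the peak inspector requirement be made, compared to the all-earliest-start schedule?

Early-start peak: d1:11  d2:11  d3:6  d4:6  d5:3  d6:3  d7:3  d8:3  d9:0 ⇒ 11.
Leveled (A@1, D@3, B@1, C@3, E@5): d1:8  d2:8  d3:9  d4:9  d5:3  d6:3  d7:3  d8:3  d9:0 ⇒ 9.
Reduction 11 − 9 = 2.

2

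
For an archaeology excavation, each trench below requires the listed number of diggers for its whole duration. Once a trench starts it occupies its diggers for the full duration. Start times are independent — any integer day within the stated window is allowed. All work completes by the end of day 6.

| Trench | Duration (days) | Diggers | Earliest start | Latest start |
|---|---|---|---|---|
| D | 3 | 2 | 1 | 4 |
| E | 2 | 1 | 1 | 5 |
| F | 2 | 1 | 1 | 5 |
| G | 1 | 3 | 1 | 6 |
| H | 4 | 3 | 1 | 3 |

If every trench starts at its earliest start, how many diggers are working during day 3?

5

At early start, day 3 has: D, H.
Demand: 2 + 3 = 5.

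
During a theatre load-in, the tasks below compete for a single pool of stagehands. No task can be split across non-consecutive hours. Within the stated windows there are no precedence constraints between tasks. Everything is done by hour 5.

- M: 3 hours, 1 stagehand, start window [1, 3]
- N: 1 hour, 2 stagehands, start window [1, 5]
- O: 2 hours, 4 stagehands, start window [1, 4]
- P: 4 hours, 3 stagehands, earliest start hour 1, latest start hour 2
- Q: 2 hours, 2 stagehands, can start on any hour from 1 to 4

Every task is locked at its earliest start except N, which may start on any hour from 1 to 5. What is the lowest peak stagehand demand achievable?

10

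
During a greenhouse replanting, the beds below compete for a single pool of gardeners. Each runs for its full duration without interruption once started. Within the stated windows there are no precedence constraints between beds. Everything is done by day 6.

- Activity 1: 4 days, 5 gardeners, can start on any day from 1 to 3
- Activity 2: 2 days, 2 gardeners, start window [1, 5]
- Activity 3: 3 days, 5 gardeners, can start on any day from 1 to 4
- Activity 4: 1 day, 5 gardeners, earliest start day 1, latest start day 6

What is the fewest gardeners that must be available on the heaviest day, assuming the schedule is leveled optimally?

10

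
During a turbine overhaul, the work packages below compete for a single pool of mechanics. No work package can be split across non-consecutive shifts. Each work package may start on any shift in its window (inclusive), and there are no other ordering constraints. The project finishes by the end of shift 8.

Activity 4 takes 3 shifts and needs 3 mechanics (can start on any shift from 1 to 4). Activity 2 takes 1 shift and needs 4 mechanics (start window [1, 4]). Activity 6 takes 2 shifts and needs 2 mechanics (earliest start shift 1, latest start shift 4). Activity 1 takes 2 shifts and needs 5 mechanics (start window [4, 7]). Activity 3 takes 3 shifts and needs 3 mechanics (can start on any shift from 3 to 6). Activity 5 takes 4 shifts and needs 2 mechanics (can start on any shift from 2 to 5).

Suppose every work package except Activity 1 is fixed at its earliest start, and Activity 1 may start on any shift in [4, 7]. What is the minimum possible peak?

Activity 1@4: s1:9  s2:7  s3:8  s4:10  s5:10  s6:0  s7:0  s8:0 → peak 10
Activity 1@5: s1:9  s2:7  s3:8  s4:5  s5:10  s6:5  s7:0  s8:0 → peak 10
Activity 1@6: s1:9  s2:7  s3:8  s4:5  s5:5  s6:5  s7:5  s8:0 → peak 9
Activity 1@7: s1:9  s2:7  s3:8  s4:5  s5:5  s6:0  s7:5  s8:5 → peak 9
Best is Activity 1@6, peak 9.

9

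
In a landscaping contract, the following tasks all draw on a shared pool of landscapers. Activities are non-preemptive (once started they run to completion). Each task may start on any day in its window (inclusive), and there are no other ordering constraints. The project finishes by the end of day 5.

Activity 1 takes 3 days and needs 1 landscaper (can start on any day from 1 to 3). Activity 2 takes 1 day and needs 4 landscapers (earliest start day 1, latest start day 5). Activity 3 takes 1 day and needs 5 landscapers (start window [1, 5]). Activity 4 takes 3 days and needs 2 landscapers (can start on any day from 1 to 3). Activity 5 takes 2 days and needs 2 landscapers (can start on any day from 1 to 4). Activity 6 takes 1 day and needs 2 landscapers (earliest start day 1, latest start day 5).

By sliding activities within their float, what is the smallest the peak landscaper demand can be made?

Early-start (Activity 1@1, Activity 2@1, Activity 3@1, Activity 4@1, Activity 5@1, Activity 6@1) gives peak 16: d1:16  d2:5  d3:3  d4:0  d5:0.
Shift Activity 3→5, Activity 4→2, Activity 5→2, Activity 6→4.
Schedule Activity 1@1, Activity 2@1, Activity 3@5, Activity 4@2, Activity 5@2, Activity 6@4: d1:5  d2:5  d3:5  d4:4  d5:5 — peak 5.
Total landscaper-days = 24 over 5 days ⇒ peak ≥ ⌈24/5⌉ = 5, so 5 is optimal.

5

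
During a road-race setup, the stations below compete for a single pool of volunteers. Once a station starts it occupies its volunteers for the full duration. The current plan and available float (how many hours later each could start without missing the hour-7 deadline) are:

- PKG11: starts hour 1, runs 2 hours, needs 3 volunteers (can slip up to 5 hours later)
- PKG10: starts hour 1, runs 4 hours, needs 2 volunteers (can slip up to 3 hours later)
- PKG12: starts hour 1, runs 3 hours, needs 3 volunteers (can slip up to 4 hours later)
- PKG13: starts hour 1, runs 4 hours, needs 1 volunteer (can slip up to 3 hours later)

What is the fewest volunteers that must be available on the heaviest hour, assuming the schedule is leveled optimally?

Early-start (PKG11@1, PKG10@1, PKG12@1, PKG13@1) gives peak 9: h1:9  h2:9  h3:6  h4:3  h5:0  h6:0  h7:0.
Shift PKG12→5, PKG13→3.
Schedule PKG11@1, PKG10@1, PKG12@5, PKG13@3: h1:5  h2:5  h3:3  h4:3  h5:4  h6:4  h7:3 — peak 5.

5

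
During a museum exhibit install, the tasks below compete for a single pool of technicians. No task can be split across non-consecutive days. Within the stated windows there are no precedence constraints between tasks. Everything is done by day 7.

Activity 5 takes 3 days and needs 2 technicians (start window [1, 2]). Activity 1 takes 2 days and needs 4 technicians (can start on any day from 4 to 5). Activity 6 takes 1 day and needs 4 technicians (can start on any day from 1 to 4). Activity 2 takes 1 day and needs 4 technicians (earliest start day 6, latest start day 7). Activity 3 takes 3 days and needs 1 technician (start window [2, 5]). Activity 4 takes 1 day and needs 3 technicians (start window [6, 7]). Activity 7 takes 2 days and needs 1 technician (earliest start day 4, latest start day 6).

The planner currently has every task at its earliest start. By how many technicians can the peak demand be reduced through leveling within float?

Early-start peak: d1:6  d2:3  d3:3  d4:6  d5:5  d6:7  d7:0 ⇒ 7.
Leveled (Activity 5@1, Activity 1@4, Activity 6@1, Activity 2@6, Activity 3@2, Activity 4@7, Activity 7@4): d1:6  d2:3  d3:3  d4:6  d5:5  d6:4  d7:3 ⇒ 6.
Reduction 7 − 6 = 1.

1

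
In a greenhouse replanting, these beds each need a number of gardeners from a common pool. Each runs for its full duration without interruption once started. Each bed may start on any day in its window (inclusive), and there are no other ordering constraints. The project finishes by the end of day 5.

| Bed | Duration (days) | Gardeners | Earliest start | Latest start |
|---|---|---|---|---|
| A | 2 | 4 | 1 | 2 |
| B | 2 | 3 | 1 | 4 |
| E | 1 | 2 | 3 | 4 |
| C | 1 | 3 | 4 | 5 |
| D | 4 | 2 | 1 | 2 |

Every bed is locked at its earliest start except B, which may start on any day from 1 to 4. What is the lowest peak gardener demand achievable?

B@1: d1:9  d2:9  d3:4  d4:5  d5:0 → peak 9
B@2: d1:6  d2:9  d3:7  d4:5  d5:0 → peak 9
B@3: d1:6  d2:6  d3:7  d4:8  d5:0 → peak 8
B@4: d1:6  d2:6  d3:4  d4:8  d5:3 → peak 8
Best is B@3, peak 8.

8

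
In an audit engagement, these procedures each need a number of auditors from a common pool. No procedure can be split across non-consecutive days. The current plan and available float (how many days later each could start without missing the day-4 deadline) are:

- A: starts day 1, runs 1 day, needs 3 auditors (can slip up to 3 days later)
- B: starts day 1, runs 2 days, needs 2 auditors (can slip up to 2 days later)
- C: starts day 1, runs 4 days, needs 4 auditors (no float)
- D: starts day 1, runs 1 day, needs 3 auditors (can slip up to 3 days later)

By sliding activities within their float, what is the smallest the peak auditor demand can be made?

7

Early-start (A@1, B@1, C@1, D@1) gives peak 12: d1:12  d2:6  d3:4  d4:4.
Shift B→2, D→4.
Schedule A@1, B@2, C@1, D@4: d1:7  d2:6  d3:6  d4:7 — peak 7.
Total auditor-days = 26 over 4 days ⇒ peak ≥ ⌈26/4⌉ = 7, so 7 is optimal.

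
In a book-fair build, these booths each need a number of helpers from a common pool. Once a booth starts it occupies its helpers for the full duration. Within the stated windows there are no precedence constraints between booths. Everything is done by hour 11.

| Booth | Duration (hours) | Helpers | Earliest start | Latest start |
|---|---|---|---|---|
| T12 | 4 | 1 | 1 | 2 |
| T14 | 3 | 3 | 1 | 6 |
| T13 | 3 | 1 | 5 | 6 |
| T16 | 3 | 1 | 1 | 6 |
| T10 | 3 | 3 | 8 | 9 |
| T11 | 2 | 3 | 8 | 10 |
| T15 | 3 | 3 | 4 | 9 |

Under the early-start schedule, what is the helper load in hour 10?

At early start, hour 10 has: T10.
Demand: 3 = 3.

3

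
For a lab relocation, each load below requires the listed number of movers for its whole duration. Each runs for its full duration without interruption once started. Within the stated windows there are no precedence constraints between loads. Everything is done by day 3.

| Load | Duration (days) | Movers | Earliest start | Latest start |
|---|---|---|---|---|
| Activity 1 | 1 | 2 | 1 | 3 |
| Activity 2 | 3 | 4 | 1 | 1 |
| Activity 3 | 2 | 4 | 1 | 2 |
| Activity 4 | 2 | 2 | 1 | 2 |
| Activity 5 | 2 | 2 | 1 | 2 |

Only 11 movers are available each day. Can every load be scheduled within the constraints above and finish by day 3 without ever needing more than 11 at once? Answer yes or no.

no

The minimum achievable peak is 12; 11 < 12, so no feasible schedule stays within the cap.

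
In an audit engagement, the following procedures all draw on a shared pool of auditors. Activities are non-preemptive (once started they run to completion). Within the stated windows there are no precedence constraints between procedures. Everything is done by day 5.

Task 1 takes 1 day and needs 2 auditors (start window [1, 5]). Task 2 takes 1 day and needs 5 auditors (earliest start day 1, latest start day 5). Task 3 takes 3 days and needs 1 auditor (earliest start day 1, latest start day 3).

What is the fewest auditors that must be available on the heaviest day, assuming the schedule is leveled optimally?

5

Early-start (Task 1@1, Task 2@1, Task 3@1) gives peak 8: d1:8  d2:1  d3:1  d4:0  d5:0.
Shift Task 2→2, Task 3→3.
Schedule Task 1@1, Task 2@2, Task 3@3: d1:2  d2:5  d3:1  d4:1  d5:1 — peak 5.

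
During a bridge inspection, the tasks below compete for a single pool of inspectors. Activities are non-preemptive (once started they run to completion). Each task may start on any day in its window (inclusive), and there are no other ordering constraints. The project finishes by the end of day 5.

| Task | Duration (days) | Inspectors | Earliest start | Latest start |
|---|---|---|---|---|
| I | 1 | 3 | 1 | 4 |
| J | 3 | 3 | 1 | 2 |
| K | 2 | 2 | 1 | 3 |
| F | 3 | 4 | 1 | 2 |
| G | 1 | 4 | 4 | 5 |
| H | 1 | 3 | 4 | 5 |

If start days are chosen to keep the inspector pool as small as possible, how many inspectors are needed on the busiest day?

9

Early-start (I@1, J@1, K@1, F@1, G@4, H@4) gives peak 12: d1:12  d2:9  d3:7  d4:7  d5:0.
Shift F→2, H→5.
Schedule I@1, J@1, K@1, F@2, G@4, H@5: d1:8  d2:9  d3:7  d4:8  d5:3 — peak 9.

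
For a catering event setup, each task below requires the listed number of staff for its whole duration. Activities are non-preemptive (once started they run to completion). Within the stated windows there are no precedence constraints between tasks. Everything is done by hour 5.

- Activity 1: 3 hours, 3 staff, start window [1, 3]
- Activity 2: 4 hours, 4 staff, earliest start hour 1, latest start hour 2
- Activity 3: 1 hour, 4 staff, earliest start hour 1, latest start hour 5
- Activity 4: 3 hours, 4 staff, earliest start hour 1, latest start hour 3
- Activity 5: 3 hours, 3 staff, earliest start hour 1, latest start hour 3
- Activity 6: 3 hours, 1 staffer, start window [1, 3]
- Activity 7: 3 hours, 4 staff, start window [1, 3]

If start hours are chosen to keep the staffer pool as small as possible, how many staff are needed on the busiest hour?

19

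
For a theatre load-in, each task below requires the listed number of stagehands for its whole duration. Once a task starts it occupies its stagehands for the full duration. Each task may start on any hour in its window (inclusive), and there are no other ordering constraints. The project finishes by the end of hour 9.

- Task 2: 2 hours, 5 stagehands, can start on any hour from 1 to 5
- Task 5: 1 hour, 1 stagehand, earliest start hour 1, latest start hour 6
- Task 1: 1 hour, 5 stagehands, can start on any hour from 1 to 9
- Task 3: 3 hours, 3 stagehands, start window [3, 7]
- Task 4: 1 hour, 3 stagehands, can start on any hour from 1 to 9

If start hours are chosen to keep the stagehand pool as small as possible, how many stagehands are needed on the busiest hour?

Early-start (Task 2@1, Task 5@1, Task 1@1, Task 3@3, Task 4@1) gives peak 14: h1:14  h2:5  h3:3  h4:3  h5:3  h6:0  h7:0  h8:0  h9:0.
Shift Task 5→3, Task 1→4, Task 3→5, Task 4→3.
Schedule Task 2@1, Task 5@3, Task 1@4, Task 3@5, Task 4@3: h1:5  h2:5  h3:4  h4:5  h5:3  h6:3  h7:3  h8:0  h9:0 — peak 5.

5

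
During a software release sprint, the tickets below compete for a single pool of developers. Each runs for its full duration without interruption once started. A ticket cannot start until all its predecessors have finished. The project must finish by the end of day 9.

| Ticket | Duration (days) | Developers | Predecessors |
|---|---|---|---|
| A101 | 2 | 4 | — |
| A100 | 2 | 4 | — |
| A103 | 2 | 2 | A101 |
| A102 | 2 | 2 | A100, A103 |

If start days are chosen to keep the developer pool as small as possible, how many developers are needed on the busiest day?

4

Early-start (A101@1, A100@1, A103@3, A102@5) gives peak 8: d1:8  d2:8  d3:2  d4:2  d5:2  d6:2  d7:0  d8:0  d9:0.
Shift A100→3, A103→5, A102→7.
Schedule A101@1, A100@3, A103@5, A102@7: d1:4  d2:4  d3:4  d4:4  d5:2  d6:2  d7:2  d8:2  d9:0 — peak 4.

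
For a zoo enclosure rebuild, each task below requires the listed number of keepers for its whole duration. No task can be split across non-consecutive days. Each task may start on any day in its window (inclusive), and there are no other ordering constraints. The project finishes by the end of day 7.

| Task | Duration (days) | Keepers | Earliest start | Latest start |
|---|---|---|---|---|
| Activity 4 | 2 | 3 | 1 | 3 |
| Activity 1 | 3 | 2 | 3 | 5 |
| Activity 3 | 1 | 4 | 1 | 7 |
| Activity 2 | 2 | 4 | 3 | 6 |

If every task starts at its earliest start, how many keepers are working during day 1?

At early start, day 1 has: Activity 4, Activity 3.
Demand: 3 + 4 = 7.

7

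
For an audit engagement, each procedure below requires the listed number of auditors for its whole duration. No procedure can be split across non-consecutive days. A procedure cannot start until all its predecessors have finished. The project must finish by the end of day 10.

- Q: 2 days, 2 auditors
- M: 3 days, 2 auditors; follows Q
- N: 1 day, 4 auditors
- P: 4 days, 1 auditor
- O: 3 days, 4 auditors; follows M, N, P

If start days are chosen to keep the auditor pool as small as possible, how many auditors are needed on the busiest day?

Early-start (Q@1, M@3, N@1, P@1, O@6) gives peak 7: d1:7  d2:3  d3:3  d4:3  d5:2  d6:4  d7:4  d8:4  d9:0  d10:0.
Shift N→6, O→7.
Schedule Q@1, M@3, N@6, P@1, O@7: d1:3  d2:3  d3:3  d4:3  d5:2  d6:4  d7:4  d8:4  d9:4  d10:0 — peak 4.

4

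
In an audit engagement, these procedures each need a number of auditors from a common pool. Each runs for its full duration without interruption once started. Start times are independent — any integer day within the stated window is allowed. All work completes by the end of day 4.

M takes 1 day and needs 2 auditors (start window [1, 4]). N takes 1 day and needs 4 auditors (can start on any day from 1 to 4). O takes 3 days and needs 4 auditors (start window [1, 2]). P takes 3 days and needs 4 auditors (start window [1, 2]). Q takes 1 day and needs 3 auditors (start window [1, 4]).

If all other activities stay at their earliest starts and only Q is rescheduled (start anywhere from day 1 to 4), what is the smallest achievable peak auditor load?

14

Q@1: d1:17  d2:8  d3:8  d4:0 → peak 17
Q@2: d1:14  d2:11  d3:8  d4:0 → peak 14
Q@3: d1:14  d2:8  d3:11  d4:0 → peak 14
Q@4: d1:14  d2:8  d3:8  d4:3 → peak 14
Best is Q@2, peak 14.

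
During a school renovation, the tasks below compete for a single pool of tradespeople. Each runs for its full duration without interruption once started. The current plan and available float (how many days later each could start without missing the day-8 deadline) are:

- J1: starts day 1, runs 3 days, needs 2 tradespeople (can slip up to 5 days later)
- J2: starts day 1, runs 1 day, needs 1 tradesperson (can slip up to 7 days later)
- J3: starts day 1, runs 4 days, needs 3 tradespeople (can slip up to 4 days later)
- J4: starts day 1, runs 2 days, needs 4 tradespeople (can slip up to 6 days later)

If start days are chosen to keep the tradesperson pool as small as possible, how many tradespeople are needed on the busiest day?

5

Early-start (J1@1, J2@1, J3@1, J4@1) gives peak 10: d1:10  d2:9  d3:5  d4:3  d5:0  d6:0  d7:0  d8:0.
Shift J3→2, J4→6.
Schedule J1@1, J2@1, J3@2, J4@6: d1:3  d2:5  d3:5  d4:3  d5:3  d6:4  d7:4  d8:0 — peak 5.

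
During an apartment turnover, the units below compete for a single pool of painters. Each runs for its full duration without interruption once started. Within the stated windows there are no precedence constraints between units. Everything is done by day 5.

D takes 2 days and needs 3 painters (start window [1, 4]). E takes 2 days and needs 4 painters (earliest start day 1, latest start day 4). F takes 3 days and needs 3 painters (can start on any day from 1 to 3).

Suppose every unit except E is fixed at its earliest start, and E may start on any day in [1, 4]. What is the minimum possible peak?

6

E@1: d1:10  d2:10  d3:3  d4:0  d5:0 → peak 10
E@2: d1:6  d2:10  d3:7  d4:0  d5:0 → peak 10
E@3: d1:6  d2:6  d3:7  d4:4  d5:0 → peak 7
E@4: d1:6  d2:6  d3:3  d4:4  d5:4 → peak 6
Best is E@4, peak 6.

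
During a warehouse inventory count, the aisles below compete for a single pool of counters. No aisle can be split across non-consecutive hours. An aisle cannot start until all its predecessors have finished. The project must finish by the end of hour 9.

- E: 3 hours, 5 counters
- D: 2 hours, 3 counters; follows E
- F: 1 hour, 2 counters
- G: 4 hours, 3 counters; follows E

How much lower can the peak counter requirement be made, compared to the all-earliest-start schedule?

2

Early-start peak: h1:7  h2:5  h3:5  h4:6  h5:6  h6:3  h7:3  h8:0  h9:0 ⇒ 7.
Leveled (E@1, D@4, F@4, G@6): h1:5  h2:5  h3:5  h4:5  h5:3  h6:3  h7:3  h8:3  h9:3 ⇒ 5.
Reduction 7 − 5 = 2.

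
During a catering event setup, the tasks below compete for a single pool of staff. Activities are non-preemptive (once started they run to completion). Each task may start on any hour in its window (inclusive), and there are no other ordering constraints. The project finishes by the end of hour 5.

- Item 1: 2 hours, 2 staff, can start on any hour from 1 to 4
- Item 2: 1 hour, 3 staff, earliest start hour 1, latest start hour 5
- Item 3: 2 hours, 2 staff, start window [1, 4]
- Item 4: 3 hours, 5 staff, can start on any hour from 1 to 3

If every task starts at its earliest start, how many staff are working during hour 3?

5

At early start, hour 3 has: Item 4.
Demand: 5 = 5.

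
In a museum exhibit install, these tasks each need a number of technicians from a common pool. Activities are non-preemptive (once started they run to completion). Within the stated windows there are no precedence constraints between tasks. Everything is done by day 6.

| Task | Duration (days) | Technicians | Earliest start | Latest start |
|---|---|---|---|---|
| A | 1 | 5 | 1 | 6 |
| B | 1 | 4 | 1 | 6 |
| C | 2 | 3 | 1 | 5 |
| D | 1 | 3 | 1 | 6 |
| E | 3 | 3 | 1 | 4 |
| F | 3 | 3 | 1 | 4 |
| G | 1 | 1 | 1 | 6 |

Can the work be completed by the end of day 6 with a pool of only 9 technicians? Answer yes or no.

Schedule A@1, B@2, C@2, D@3, E@4, F@4, G@1: d1:6  d2:7  d3:6  d4:6  d5:6  d6:6 — peak 7 ≤ 9.

yes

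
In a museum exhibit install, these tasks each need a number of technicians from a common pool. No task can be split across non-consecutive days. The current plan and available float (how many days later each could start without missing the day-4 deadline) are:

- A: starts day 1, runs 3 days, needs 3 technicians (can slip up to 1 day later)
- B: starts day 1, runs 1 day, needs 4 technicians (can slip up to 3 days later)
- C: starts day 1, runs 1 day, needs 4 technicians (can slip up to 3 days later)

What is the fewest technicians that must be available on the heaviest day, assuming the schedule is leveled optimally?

Early-start (A@1, B@1, C@1) gives peak 11: d1:11  d2:3  d3:3  d4:0.
Shift C→2.
Schedule A@1, B@1, C@2: d1:7  d2:7  d3:3  d4:0 — peak 7.

7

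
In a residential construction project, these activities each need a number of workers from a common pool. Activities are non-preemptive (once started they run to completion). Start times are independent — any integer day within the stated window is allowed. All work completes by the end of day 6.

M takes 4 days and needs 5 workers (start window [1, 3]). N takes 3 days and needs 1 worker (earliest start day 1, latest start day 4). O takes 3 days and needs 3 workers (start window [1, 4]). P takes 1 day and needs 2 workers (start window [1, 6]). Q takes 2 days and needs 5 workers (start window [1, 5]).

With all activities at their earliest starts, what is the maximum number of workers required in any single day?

16

Early-start schedule: M@1, N@1, O@1, P@1, Q@1.
Load per day: day 1: 16, day 2: 14, day 3: 9, day 4: 5, day 5: 0, day 6: 0.
Peak is 16.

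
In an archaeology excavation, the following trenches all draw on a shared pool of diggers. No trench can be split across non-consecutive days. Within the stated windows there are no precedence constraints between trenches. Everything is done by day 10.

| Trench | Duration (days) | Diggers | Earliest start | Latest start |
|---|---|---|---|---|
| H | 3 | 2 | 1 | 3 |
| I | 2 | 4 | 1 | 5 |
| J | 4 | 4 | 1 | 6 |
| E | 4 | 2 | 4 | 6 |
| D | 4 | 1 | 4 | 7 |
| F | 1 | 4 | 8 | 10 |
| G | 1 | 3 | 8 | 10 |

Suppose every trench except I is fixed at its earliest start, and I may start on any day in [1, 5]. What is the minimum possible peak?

7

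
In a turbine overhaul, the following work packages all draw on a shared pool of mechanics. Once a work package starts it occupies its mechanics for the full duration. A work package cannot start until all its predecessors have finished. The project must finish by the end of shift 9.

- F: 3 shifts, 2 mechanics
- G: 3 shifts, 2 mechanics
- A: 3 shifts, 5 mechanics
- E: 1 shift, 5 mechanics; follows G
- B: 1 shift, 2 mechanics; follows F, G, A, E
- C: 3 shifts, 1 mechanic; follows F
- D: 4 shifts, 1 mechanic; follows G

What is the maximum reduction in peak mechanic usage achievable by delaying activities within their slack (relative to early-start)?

Early-start peak: s1:9  s2:9  s3:9  s4:7  s5:4  s6:2  s7:1  s8:0  s9:0 ⇒ 9.
Leveled (F@1, G@1, A@4, E@8, B@9, C@7, D@4): s1:4  s2:4  s3:4  s4:6  s5:6  s6:6  s7:2  s8:6  s9:3 ⇒ 6.
Reduction 9 − 6 = 3.

3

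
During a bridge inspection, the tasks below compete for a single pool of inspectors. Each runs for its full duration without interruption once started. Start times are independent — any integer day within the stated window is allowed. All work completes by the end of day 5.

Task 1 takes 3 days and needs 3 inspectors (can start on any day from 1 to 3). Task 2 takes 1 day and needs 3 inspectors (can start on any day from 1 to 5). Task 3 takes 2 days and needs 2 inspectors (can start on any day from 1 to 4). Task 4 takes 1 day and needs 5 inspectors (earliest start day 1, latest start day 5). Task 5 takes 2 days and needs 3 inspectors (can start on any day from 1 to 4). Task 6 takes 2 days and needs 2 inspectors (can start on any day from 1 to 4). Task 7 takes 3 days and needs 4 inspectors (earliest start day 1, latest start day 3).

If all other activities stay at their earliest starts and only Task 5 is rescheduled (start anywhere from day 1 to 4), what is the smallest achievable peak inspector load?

19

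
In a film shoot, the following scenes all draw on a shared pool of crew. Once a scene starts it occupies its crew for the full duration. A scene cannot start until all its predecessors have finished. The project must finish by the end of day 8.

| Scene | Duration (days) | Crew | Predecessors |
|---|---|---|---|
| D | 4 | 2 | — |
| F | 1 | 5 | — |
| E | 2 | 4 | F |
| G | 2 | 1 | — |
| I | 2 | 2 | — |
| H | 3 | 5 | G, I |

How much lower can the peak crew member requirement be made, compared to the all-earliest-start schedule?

5

Early-start peak: d1:10  d2:9  d3:11  d4:7  d5:5  d6:0  d7:0  d8:0 ⇒ 11.
Leveled (D@2, F@1, E@2, G@4, I@4, H@6): d1:5  d2:6  d3:6  d4:5  d5:5  d6:5  d7:5  d8:5 ⇒ 6.
Reduction 11 − 6 = 5.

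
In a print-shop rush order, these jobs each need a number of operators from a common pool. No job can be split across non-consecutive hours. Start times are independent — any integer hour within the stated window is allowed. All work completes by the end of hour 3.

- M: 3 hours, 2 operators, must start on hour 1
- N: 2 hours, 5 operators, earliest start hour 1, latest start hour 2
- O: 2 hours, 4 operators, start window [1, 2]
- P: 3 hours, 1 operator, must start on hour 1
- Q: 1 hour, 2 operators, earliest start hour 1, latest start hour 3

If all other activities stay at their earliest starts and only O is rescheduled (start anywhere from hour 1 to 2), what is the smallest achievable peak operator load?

O@1: h1:14  h2:12  h3:3 → peak 14
O@2: h1:10  h2:12  h3:7 → peak 12
Best is O@2, peak 12.

12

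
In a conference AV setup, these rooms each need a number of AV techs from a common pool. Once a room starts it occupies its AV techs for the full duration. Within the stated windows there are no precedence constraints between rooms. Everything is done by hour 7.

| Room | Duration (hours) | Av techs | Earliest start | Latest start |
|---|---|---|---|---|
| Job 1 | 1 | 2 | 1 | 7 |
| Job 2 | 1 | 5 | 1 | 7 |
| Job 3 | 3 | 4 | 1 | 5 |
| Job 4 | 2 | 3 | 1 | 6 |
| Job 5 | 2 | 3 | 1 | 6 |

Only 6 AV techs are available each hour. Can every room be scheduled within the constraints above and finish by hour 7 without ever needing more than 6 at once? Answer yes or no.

Schedule Job 1@1, Job 2@2, Job 3@3, Job 4@6, Job 5@6: h1:2  h2:5  h3:4  h4:4  h5:4  h6:6  h7:6 — peak 6 ≤ 6.

yes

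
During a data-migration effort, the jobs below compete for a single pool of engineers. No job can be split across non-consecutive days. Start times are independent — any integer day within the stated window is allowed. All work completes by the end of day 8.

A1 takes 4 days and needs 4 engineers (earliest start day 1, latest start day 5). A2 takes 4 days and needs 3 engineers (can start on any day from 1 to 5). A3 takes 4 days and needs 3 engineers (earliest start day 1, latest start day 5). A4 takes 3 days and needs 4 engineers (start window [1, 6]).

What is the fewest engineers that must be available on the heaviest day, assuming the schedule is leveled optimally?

Early-start (A1@1, A2@1, A3@1, A4@1) gives peak 14: d1:14  d2:14  d3:14  d4:10  d5:0  d6:0  d7:0  d8:0.
Shift A3→5, A4→5.
Schedule A1@1, A2@1, A3@5, A4@5: d1:7  d2:7  d3:7  d4:7  d5:7  d6:7  d7:7  d8:3 — peak 7.
Total engineer-days = 52 over 8 days ⇒ peak ≥ ⌈52/8⌉ = 7, so 7 is optimal.

7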